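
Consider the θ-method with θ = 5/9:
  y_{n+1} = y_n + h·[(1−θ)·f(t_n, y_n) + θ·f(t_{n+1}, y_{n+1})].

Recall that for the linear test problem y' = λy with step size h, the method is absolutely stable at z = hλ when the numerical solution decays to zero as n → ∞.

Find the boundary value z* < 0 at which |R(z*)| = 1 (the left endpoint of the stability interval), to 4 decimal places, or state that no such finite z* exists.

With y'=λy (z=hλ):
  y_{n+1} = y_n + z·[4/9·y_n + 5/9·y_{n+1}] ⇒ (1 − 5/9z)y_{n+1} = (1 + 4/9z)y_n
  so R(z) = (1 + 4/9z)/(1 − 5/9z).

Need |R(x)|<1, x<0.
x=-0.49: |R|=0.6148
x=-2: |R|=0.0526
x=-10: |R|=0.5254
x=-100: |R|=0.7682
θ=5/9≥1/2 ⇒ |1+4/9x|<|1−5/9x| ∀x<0 ⇒ stable on all of ℝ⁻.

interval (−∞, 0).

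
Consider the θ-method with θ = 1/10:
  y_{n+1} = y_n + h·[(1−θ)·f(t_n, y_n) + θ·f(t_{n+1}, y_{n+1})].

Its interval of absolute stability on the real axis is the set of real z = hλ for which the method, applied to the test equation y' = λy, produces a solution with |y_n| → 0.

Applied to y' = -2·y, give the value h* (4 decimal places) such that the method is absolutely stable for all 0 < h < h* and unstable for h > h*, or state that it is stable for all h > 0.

(-2.5000,0); λ=-2 ⇒ h* = (5/2)/2 = 1.2500.

Test eqn y'=λy, z=hλ:
  y_{n+1} = y_n + z·[9/10·y_n + 1/10·y_{n+1}] ⇒ (1 − 1/10z)y_{n+1} = (1 + 9/10z)y_n
  so R(z) = (1 + 9/10z)/(1 − 1/10z).

Find x<0 with |R(x)|<1.
x=-1.25: |R|=0.1111
R=−1: 1+9/10x = −1+1/10x ⇒ -4/5x=2 ⇒ x=2/(-4/5)=-2.5000
Confirm numerically:
  x=-2.429: |R|=0.95430 <1
  x=-2.277: |R|=0.85469 <1
  x=-2.180: |R|=0.78982 <1
  x=-1.672: |R|=0.43249 <1
  x=-2.810: |R|=1.19360 >1
  x=-2.670: |R|=1.10734 >1
So |R|<1 on (-2.5000, 0).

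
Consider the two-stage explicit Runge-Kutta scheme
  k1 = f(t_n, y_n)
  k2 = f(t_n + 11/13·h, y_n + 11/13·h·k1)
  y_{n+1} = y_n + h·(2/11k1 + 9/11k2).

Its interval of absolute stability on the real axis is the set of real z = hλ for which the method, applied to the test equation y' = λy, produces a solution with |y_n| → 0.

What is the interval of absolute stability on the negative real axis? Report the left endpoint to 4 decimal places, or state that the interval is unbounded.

(-1.4444, 0).

On y'=λy, z=hλ:
  k1=λy_n ⇒ h·k1=z·y_n;  k2=λ(1+11/13z)y_n ⇒ h·k2=z(1+11/13z)y_n
  y_{n+1}/y_n = 1 + 2/11z + 9/11z(1+11/13z) = 1 + z + 9/13z²
  R(z) = 1 + z + 9/13z².

Boundary: |R(x)|=1, x<0.
x=-1.03: |R|=0.7045
R=1: x+9/13x²=0 ⇒ x=−13/9=-1.4444; min R=1−1/(4·9/13)=0.6389>−1
Confirm numerically:
  x=-1.306: |R|=0.87482 <1
  x=-1.089: |R|=0.73202 <1
  x=-1.055: |R|=0.71556 <1
  x=-0.956: |R|=0.67672 <1
  x=-1.634: |R|=1.21443 >1
  x=-1.558: |R|=1.12248 >1
  x=-1.521: |R|=1.08061 >1
Stable set (-1.4444, 0).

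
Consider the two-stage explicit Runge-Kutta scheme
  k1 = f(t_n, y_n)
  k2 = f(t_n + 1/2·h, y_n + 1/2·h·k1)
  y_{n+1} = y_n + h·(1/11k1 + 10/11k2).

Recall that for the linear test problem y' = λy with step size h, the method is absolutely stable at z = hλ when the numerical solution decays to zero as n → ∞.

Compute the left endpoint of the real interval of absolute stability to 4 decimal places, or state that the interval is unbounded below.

Test eqn y'=λy, z=hλ:
  k1=λy_n ⇒ h·k1=z·y_n;  k2=λ(1+1/2z)y_n ⇒ h·k2=z(1+1/2z)y_n
  y_{n+1}/y_n = 1 + 1/11z + 10/11z(1+1/2z) = 1 + z + 5/11z²
  Hence R(z) = 1 + z + 5/11z².

Boundary: |R(x)|=1, x<0.
x=-1.2: |R|=0.4545
R=1: x+5/11x²=0 ⇒ x=−11/5=-2.2000; min R=1−1/(4·5/11)=0.4500>−1
Confirm numerically:
  x=-2.179: |R|=0.97920 <1
  x=-2.144: |R|=0.94543 <1
  x=-1.807: |R|=0.67720 <1
  x=-1.183: |R|=0.45313 <1
  x=-2.776: |R|=1.72681 >1
  x=-2.369: |R|=1.18198 >1
  x=-2.244: |R|=1.04488 >1
So |R|<1 on (-2.2000, 0).

left endpoint -2.2000.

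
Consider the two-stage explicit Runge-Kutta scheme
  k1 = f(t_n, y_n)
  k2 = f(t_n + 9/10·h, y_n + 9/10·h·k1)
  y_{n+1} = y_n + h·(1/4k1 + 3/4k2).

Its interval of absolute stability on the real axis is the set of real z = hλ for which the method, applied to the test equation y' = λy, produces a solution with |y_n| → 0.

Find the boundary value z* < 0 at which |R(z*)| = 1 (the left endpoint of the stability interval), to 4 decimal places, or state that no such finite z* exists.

left endpoint -1.4815.

On y'=λy, z=hλ:
  k1=λy_n ⇒ h·k1=z·y_n;  k2=λ(1+9/10z)y_n ⇒ h·k2=z(1+9/10z)y_n
  y_{n+1}/y_n = 1 + 1/4z + 3/4z(1+9/10z) = 1 + z + 27/40z²
  R(z) = 1 + z + 27/40z².

Find x<0 with |R(x)|<1.
x=-1.53: |R|=1.0501
R=1: x+27/40x²=0 ⇒ x=−40/27=-1.4815; min R=1−1/(4·27/40)=0.6296>−1
Confirm numerically:
  x=-1.132: |R|=0.73296 <1
  x=-0.903: |R|=0.64740 <1
  x=-0.713: |R|=0.63015 <1
  x=-0.703: |R|=0.63059 <1
  x=-2.064: |R|=1.81156 >1
  x=-2.029: |R|=1.74987 >1
  x=-1.745: |R|=1.31039 >1
So |R|<1 on (-1.4815, 0).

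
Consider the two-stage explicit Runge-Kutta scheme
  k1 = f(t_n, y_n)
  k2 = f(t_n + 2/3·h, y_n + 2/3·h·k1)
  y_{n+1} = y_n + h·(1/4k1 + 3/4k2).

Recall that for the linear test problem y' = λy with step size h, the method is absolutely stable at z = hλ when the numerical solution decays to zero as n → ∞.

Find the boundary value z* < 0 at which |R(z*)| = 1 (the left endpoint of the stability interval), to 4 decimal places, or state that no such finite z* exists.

z* = -2.0000.

On y'=λy, z=hλ:
  k1=λy_n ⇒ h·k1=z·y_n;  k2=λ(1+2/3z)y_n ⇒ h·k2=z(1+2/3z)y_n
  y_{n+1}/y_n = 1 + 1/4z + 3/4z(1+2/3z) = 1 + z + 1/2z²
  ⇒ R(z) = 1 + z + 1/2z².

Need |R(x)|<1, x<0.
x=-1.55: |R|=0.6513
R=1: x+1/2x²=0 ⇒ x=−2=-2.0000; min R=1−1/(4·1/2)=0.5000>−1
Confirm numerically:
  x=-1.425: |R|=0.59031 <1
  x=-1.351: |R|=0.56160 <1
  x=-0.973: |R|=0.50036 <1
  x=-2.188: |R|=1.20567 >1
  x=-2.047: |R|=1.04810 >1
Interval (-2.0000, 0).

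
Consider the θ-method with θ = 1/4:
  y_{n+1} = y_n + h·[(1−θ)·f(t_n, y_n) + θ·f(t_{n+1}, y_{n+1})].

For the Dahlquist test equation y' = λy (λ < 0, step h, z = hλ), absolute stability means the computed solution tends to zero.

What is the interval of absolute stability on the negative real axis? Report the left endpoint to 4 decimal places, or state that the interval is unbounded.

With y'=λy (z=hλ):
  y_{n+1} = y_n + z·[3/4·y_n + 1/4·y_{n+1}] ⇒ (1 − 1/4z)y_{n+1} = (1 + 3/4z)y_n
  ⇒ R(z) = (1 + 3/4z)/(1 − 1/4z).

Solve |R(x)|<1 on ℝ⁻.
x=-1.26: |R|=0.0418
R=−1: 1+3/4x = −1+1/4x ⇒ -1/2x=2 ⇒ x=2/(-1/2)=-4.0000
Confirm numerically:
  x=-3.969: |R|=0.99222 <1
  x=-3.534: |R|=0.87629 <1
  x=-3.250: |R|=0.79310 <1
  x=-4.239: |R|=1.05802 >1
  x=-4.108: |R|=1.02664 >1
Interval (-4.0000, 0).

z∈(-4.0000,0).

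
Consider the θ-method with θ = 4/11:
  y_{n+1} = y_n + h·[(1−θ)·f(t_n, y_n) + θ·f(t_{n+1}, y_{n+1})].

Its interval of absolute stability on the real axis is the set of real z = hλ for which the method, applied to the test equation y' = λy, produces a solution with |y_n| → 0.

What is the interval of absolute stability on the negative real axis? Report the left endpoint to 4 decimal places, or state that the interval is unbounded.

(-7.3333, 0).

Set f=λy, z=hλ:
  y_{n+1} = y_n + z·[7/11·y_n + 4/11·y_{n+1}] ⇒ (1 − 4/11z)y_{n+1} = (1 + 7/11z)y_n
  Hence R(z) = (1 + 7/11z)/(1 − 4/11z).

Boundary: |R(x)|=1, x<0.
x=-1.5: |R|=0.0294
R=−1: 1+7/11x = −1+4/11x ⇒ -3/11x=2 ⇒ x=2/(-3/11)=-7.3333
Confirm numerically:
  x=-5.844: |R|=0.87003 <1
  x=-4.492: |R|=0.70574 <1
  x=-3.532: |R|=0.54616 <1
  x=-3.059: |R|=0.44814 <1
  x=-7.580: |R|=1.01791 >1
  x=-7.557: |R|=1.01628 >1
So |R|<1 on (-7.3333, 0).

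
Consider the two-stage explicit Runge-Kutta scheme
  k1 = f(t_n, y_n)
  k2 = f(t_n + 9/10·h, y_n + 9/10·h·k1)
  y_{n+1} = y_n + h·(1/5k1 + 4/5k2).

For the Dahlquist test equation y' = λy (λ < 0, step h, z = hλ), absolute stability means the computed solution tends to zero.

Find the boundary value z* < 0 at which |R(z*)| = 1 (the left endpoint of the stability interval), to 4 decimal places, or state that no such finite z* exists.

Set f=λy, z=hλ:
  k1=λy_n ⇒ h·k1=z·y_n;  k2=λ(1+9/10z)y_n ⇒ h·k2=z(1+9/10z)y_n
  y_{n+1}/y_n = 1 + 1/5z + 4/5z(1+9/10z) = 1 + z + 18/25z²
  so R(z) = 1 + z + 18/25z².

Boundary: |R(x)|=1, x<0.
x=-0.82: |R|=0.6641
R=1: x+18/25x²=0 ⇒ x=−25/18=-1.3889; min R=1−1/(4·18/25)=0.6528>−1
Confirm numerically:
  x=-1.194: |R|=0.83246 <1
  x=-1.100: |R|=0.77120 <1
  x=-0.971: |R|=0.70785 <1
  x=-0.839: |R|=0.66782 <1
  x=-1.842: |R|=1.60093 >1
  x=-1.824: |R|=1.57142 >1
So |R|<1 on (-1.3889, 0).

left endpoint -1.3889.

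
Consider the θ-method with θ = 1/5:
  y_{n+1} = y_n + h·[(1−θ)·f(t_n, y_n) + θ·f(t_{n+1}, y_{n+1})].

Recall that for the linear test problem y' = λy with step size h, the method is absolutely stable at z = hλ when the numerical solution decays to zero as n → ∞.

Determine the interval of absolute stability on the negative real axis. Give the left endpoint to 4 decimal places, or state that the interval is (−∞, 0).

z∈(-3.3333,0).

On y'=λy, z=hλ:
  y_{n+1} = y_n + z·[4/5·y_n + 1/5·y_{n+1}] ⇒ (1 − 1/5z)y_{n+1} = (1 + 4/5z)y_n
  ⇒ R(z) = (1 + 4/5z)/(1 − 1/5z).

Need |R(x)|<1, x<0.
x=-0.85: |R|=0.2735
R=−1: 1+4/5x = −1+1/5x ⇒ -3/5x=2 ⇒ x=2/(-3/5)=-3.3333
Confirm numerically:
  x=-2.188: |R|=0.52198 <1
  x=-2.100: |R|=0.47887 <1
  x=-1.802: |R|=0.32461 <1
  x=-1.339: |R|=0.05616 <1
  x=-3.648: |R|=1.10916 >1
  x=-3.526: |R|=1.06779 >1
  x=-3.502: |R|=1.05952 >1
Interval (-3.3333, 0).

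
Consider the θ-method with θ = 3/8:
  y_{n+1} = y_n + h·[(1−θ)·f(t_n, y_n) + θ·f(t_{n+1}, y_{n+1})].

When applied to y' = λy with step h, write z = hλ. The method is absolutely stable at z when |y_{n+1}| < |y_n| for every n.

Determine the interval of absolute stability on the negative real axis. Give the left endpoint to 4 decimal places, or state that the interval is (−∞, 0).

z∈(-8.0000,0).

On y'=λy, z=hλ:
  y_{n+1} = y_n + z·[5/8·y_n + 3/8·y_{n+1}] ⇒ (1 − 3/8z)y_{n+1} = (1 + 5/8z)y_n
  ⇒ R(z) = (1 + 5/8z)/(1 − 3/8z).

Boundary: |R(x)|=1, x<0.
x=-0.9: |R|=0.3271
R=−1: 1+5/8x = −1+3/8x ⇒ -1/4x=2 ⇒ x=2/(-1/4)=-8.0000
Confirm numerically:
  x=-6.115: |R|=0.85690 <1
  x=-5.604: |R|=0.80687 <1
  x=-3.882: |R|=0.58078 <1
  x=-8.574: |R|=1.03404 >1
  x=-8.234: |R|=1.01431 >1
  x=-8.187: |R|=1.01149 >1
Interval (-8.0000, 0).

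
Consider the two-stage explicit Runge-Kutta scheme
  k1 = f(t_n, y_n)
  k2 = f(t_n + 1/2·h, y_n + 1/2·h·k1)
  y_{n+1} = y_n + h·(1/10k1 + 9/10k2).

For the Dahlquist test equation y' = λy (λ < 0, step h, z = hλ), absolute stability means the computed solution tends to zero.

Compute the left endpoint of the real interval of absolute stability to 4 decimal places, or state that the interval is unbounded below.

With y'=λy (z=hλ):
  k1=λy_n ⇒ h·k1=z·y_n;  k2=λ(1+1/2z)y_n ⇒ h·k2=z(1+1/2z)y_n
  y_{n+1}/y_n = 1 + 1/10z + 9/10z(1+1/2z) = 1 + z + 9/20z²
  so R(z) = 1 + z + 9/20z².

Need |R(x)|<1, x<0.
x=-1.55: |R|=0.5311
R=1: x+9/20x²=0 ⇒ x=−20/9=-2.2222; min R=1−1/(4·9/20)=0.4444>−1
Confirm numerically:
  x=-1.850: |R|=0.69013 <1
  x=-1.592: |R|=0.54851 <1
  x=-1.273: |R|=0.45624 <1
  x=-2.720: |R|=1.60928 >1
  x=-2.548: |R|=1.37354 >1
So |R|<1 on (-2.2222, 0).

z* = -2.2222.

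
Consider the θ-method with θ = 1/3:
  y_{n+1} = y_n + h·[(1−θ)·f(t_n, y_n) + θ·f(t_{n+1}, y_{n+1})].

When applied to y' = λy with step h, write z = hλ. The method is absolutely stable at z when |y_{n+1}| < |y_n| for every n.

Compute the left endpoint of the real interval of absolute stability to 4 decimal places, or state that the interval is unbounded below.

Set f=λy, z=hλ:
  y_{n+1} = y_n + z·[2/3·y_n + 1/3·y_{n+1}] ⇒ (1 − 1/3z)y_{n+1} = (1 + 2/3z)y_n
  ⇒ R(z) = (1 + 2/3z)/(1 − 1/3z).

Find x<0 with |R(x)|<1.
x=-0.41: |R|=0.6393
R=−1: 1+2/3x = −1+1/3x ⇒ -1/3x=2 ⇒ x=2/(-1/3)=-6.0000
Confirm numerically:
  x=-5.939: |R|=0.99318 <1
  x=-5.908: |R|=0.98967 <1
  x=-5.405: |R|=0.92921 <1
  x=-3.760: |R|=0.66864 <1
  x=-6.527: |R|=1.05532 >1
  x=-6.412: |R|=1.04377 >1
So |R|<1 on (-6.0000, 0).

z* = -6.0000.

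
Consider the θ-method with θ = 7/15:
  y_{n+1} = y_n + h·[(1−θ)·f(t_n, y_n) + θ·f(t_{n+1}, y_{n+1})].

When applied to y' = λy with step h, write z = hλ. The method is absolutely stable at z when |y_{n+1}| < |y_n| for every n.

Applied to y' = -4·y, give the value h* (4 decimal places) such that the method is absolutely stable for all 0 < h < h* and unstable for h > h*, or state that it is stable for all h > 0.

(-30.0000,0); λ=-4 ⇒ h* = (30)/4 = 7.5000.

On y'=λy, z=hλ:
  y_{n+1} = y_n + z·[8/15·y_n + 7/15·y_{n+1}] ⇒ (1 − 7/15z)y_{n+1} = (1 + 8/15z)y_n
  R(z) = (1 + 8/15z)/(1 − 7/15z).

Find x<0 with |R(x)|<1.
x=-1.01: |R|=0.3135
R=−1: 1+8/15x = −1+7/15x ⇒ -1/15x=2 ⇒ x=2/(-1/15)=-30.0000
Confirm numerically:
  x=-16.765: |R|=0.90000 <1
  x=-16.413: |R|=0.89540 <1
  x=-15.957: |R|=0.88916 <1
  x=-14.925: |R|=0.87382 <1
  x=-30.426: |R|=1.00187 >1
  x=-30.030: |R|=1.00013 >1
Stable set (-30.0000, 0).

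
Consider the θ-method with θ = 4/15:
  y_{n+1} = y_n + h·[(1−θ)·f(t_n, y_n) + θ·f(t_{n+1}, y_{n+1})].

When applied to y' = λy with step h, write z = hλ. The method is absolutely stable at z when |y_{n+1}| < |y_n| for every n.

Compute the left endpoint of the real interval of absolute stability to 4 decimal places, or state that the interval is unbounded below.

Set f=λy, z=hλ:
  y_{n+1} = y_n + z·[11/15·y_n + 4/15·y_{n+1}] ⇒ (1 − 4/15z)y_{n+1} = (1 + 11/15z)y_n
  ⇒ R(z) = (1 + 11/15z)/(1 − 4/15z).

Find x<0 with |R(x)|<1.
x=-0.73: |R|=0.3890
R=−1: 1+11/15x = −1+4/15x ⇒ -7/15x=2 ⇒ x=2/(-7/15)=-4.2857
Confirm numerically:
  x=-3.967: |R|=0.92772 <1
  x=-3.282: |R|=0.75021 <1
  x=-2.128: |R|=0.35760 <1
  x=-4.838: |R|=1.11254 >1
  x=-4.644: |R|=1.07470 >1
Stable set (-4.2857, 0).

z* = -4.2857.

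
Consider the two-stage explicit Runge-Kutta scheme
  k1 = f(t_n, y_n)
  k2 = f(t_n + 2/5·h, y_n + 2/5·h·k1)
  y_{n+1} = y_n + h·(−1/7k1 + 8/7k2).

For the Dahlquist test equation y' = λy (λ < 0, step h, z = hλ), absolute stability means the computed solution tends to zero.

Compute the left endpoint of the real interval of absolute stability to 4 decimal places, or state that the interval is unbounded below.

Test eqn y'=λy, z=hλ:
  k1=λy_n ⇒ h·k1=z·y_n;  k2=λ(1+2/5z)y_n ⇒ h·k2=z(1+2/5z)y_n
  y_{n+1}/y_n = 1 − 1/7z + 8/7z(1+2/5z) = 1 + z + 16/35z²
  R(z) = 1 + z + 16/35z².

Find x<0 with |R(x)|<1.
x=-0.31: |R|=0.7339
R=1: x+16/35x²=0 ⇒ x=−35/16=-2.1875; min R=1−1/(4·16/35)=0.4531>−1
Confirm numerically:
  x=-1.792: |R|=0.67601 <1
  x=-1.554: |R|=0.54996 <1
  x=-1.218: |R|=0.46018 <1
  x=-2.561: |R|=1.43727 >1
  x=-2.280: |R|=1.09641 >1
Interval (-2.1875, 0).

left endpoint -2.1875.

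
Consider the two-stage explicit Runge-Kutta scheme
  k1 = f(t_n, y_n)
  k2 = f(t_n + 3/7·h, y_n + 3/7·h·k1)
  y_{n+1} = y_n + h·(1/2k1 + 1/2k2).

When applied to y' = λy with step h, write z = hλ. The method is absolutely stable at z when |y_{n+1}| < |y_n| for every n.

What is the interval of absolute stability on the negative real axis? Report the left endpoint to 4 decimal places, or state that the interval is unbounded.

(-4.6667, 0).

Set f=λy, z=hλ:
  k1=λy_n ⇒ h·k1=z·y_n;  k2=λ(1+3/7z)y_n ⇒ h·k2=z(1+3/7z)y_n
  y_{n+1}/y_n = 1 + 1/2z + 1/2z(1+3/7z) = 1 + z + 3/14z²
  Hence R(z) = 1 + z + 3/14z².

Need |R(x)|<1, x<0.
x=-1.72: |R|=0.0861
R=1: x+3/14x²=0 ⇒ x=−14/3=-4.6667; min R=1−1/(4·3/14)=-0.1667>−1
Confirm numerically:
  x=-2.930: |R|=0.09038 <1
  x=-2.366: |R|=0.16644 <1
  x=-2.073: |R|=0.15214 <1
  x=-5.035: |R|=1.39741 >1
  x=-4.896: |R|=1.24060 >1
Stable set (-4.6667, 0).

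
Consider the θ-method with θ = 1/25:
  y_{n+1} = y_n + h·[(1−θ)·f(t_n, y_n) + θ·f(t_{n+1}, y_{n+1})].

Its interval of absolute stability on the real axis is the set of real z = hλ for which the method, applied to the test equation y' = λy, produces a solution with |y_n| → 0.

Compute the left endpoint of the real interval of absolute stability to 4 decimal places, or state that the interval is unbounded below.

z* = -2.1739.

On y'=λy, z=hλ:
  y_{n+1} = y_n + z·[24/25·y_n + 1/25·y_{n+1}] ⇒ (1 − 1/25z)y_{n+1} = (1 + 24/25z)y_n
  Hence R(z) = (1 + 24/25z)/(1 − 1/25z).

Boundary: |R(x)|=1, x<0.
x=-1.78: |R|=0.6617
R=−1: 1+24/25x = −1+1/25x ⇒ -23/25x=2 ⇒ x=2/(-23/25)=-2.1739
Confirm numerically:
  x=-1.811: |R|=0.68867 <1
  x=-1.797: |R|=0.67649 <1
  x=-1.337: |R|=0.26913 <1
  x=-2.426: |R|=1.21141 >1
  x=-2.197: |R|=1.01952 >1
Interval (-2.1739, 0).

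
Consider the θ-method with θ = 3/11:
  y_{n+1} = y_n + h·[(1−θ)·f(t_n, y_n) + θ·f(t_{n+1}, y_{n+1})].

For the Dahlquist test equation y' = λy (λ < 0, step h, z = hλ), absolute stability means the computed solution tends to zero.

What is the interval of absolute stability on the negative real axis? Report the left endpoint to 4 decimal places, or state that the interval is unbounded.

Set f=λy, z=hλ:
  y_{n+1} = y_n + z·[8/11·y_n + 3/11·y_{n+1}] ⇒ (1 − 3/11z)y_{n+1} = (1 + 8/11z)y_n
  R(z) = (1 + 8/11z)/(1 − 3/11z).

Boundary: |R(x)|=1, x<0.
x=-0.66: |R|=0.4407
R=−1: 1+8/11x = −1+3/11x ⇒ -5/11x=2 ⇒ x=2/(-5/11)=-4.4000
Confirm numerically:
  x=-4.349: |R|=0.98940 <1
  x=-3.415: |R|=0.76818 <1
  x=-2.551: |R|=0.50437 <1
  x=-4.765: |R|=1.07215 >1
  x=-4.632: |R|=1.04659 >1
So |R|<1 on (-4.4000, 0).

z∈(-4.4000,0).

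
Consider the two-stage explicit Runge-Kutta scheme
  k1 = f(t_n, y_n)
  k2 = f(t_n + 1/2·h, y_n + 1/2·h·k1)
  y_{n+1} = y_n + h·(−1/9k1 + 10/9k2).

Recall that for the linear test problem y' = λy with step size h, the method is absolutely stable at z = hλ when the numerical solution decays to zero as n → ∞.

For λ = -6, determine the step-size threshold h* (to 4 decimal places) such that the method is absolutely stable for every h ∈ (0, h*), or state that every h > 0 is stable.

(-1.8000,0); λ=-6 ⇒ h* = (9/5)/6 = 0.3000.

With y'=λy (z=hλ):
  k1=λy_n ⇒ h·k1=z·y_n;  k2=λ(1+1/2z)y_n ⇒ h·k2=z(1+1/2z)y_n
  y_{n+1}/y_n = 1 − 1/9z + 10/9z(1+1/2z) = 1 + z + 5/9z²
  so R(z) = 1 + z + 5/9z².

Boundary: |R(x)|=1, x<0.
x=-0.39: |R|=0.6945
R=1: x+5/9x²=0 ⇒ x=−9/5=-1.8000; min R=1−1/(4·5/9)=0.5500>−1
Confirm numerically:
  x=-1.310: |R|=0.64339 <1
  x=-1.308: |R|=0.64248 <1
  x=-0.768: |R|=0.55968 <1
  x=-2.037: |R|=1.26820 >1
  x=-2.020: |R|=1.24689 >1
So |R|<1 on (-1.8000, 0).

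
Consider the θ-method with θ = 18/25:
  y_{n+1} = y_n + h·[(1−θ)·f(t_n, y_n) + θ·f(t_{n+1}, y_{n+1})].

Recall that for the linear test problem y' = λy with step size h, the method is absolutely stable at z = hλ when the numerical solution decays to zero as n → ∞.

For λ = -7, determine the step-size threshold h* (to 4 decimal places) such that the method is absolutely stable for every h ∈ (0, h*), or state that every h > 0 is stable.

On y'=λy, z=hλ:
  y_{n+1} = y_n + z·[7/25·y_n + 18/25·y_{n+1}] ⇒ (1 − 18/25z)y_{n+1} = (1 + 7/25z)y_n
  so R(z) = (1 + 7/25z)/(1 − 18/25z).

Solve |R(x)|<1 on ℝ⁻.
x=-1.4: |R|=0.3028
x=-2: |R|=0.1803
x=-10: |R|=0.2195
x=-100: |R|=0.3699
θ=18/25≥1/2 ⇒ |1+7/25x|<|1−18/25x| ∀x<0 ⇒ interval (−∞,0).

interval (−∞, 0). Any h>0 works for λ=-7.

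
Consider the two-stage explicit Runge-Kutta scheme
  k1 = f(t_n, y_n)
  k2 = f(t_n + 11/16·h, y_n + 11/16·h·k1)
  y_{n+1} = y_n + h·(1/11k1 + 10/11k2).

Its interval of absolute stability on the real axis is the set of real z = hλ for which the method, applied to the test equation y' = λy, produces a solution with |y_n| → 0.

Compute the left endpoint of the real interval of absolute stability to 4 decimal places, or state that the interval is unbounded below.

On y'=λy, z=hλ:
  k1=λy_n ⇒ h·k1=z·y_n;  k2=λ(1+11/16z)y_n ⇒ h·k2=z(1+11/16z)y_n
  y_{n+1}/y_n = 1 + 1/11z + 10/11z(1+11/16z) = 1 + z + 5/8z²
  R(z) = 1 + z + 5/8z².

Boundary: |R(x)|=1, x<0.
x=-0.86: |R|=0.6022
R=1: x+5/8x²=0 ⇒ x=−8/5=-1.6000; min R=1−1/(4·5/8)=0.6000>−1
Confirm numerically:
  x=-1.370: |R|=0.80306 <1
  x=-1.158: |R|=0.68010 <1
  x=-0.688: |R|=0.60784 <1
  x=-1.721: |R|=1.13015 >1
  x=-1.707: |R|=1.11416 >1
So |R|<1 on (-1.6000, 0).

left endpoint -1.6000.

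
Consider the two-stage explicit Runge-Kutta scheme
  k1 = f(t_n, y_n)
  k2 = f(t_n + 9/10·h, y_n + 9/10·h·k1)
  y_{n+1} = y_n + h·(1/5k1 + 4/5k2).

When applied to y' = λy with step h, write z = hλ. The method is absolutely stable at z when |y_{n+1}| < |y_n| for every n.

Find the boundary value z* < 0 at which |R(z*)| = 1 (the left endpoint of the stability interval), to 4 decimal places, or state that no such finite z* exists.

Test eqn y'=λy, z=hλ:
  k1=λy_n ⇒ h·k1=z·y_n;  k2=λ(1+9/10z)y_n ⇒ h·k2=z(1+9/10z)y_n
  y_{n+1}/y_n = 1 + 1/5z + 4/5z(1+9/10z) = 1 + z + 18/25z²
  Hence R(z) = 1 + z + 18/25z².

Boundary: |R(x)|=1, x<0.
x=-0.59: |R|=0.6606
R=1: x+18/25x²=0 ⇒ x=−25/18=-1.3889; min R=1−1/(4·18/25)=0.6528>−1
Confirm numerically:
  x=-1.356: |R|=0.96789 <1
  x=-0.871: |R|=0.67522 <1
  x=-0.827: |R|=0.66543 <1
  x=-0.632: |R|=0.65559 <1
  x=-1.908: |R|=1.71313 >1
  x=-1.636: |R|=1.29108 >1
  x=-1.466: |R|=1.08139 >1
So |R|<1 on (-1.3889, 0).

z* = -1.3889.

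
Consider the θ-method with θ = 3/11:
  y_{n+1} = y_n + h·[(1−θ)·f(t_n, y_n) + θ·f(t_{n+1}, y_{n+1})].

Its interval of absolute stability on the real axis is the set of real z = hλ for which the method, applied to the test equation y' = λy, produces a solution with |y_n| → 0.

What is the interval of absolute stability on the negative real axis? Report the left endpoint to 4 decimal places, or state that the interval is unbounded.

(-4.4000, 0).

On y'=λy, z=hλ:
  y_{n+1} = y_n + z·[8/11·y_n + 3/11·y_{n+1}] ⇒ (1 − 3/11z)y_{n+1} = (1 + 8/11z)y_n
  ⇒ R(z) = (1 + 8/11z)/(1 − 3/11z).

Solve |R(x)|<1 on ℝ⁻.
x=-0.42: |R|=0.6232
R=−1: 1+8/11x = −1+3/11x ⇒ -5/11x=2 ⇒ x=2/(-5/11)=-4.4000
Confirm numerically:
  x=-3.634: |R|=0.82513 <1
  x=-2.007: |R|=0.29704 <1
  x=-1.908: |R|=0.25496 <1
  x=-4.711: |R|=1.06187 >1
  x=-4.506: |R|=1.02162 >1
Stable set (-4.4000, 0).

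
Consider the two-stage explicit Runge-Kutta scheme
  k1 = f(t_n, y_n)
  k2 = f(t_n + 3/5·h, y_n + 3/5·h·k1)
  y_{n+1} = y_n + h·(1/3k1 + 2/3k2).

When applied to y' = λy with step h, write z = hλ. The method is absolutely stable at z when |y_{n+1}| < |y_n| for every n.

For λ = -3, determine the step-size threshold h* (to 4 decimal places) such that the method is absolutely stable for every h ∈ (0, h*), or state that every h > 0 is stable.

(-2.5000,0); λ=-3 ⇒ h* = (5/2)/3 = 0.8333.

Test eqn y'=λy, z=hλ:
  k1=λy_n ⇒ h·k1=z·y_n;  k2=λ(1+3/5z)y_n ⇒ h·k2=z(1+3/5z)y_n
  y_{n+1}/y_n = 1 + 1/3z + 2/3z(1+3/5z) = 1 + z + 2/5z²
  ⇒ R(z) = 1 + z + 2/5z².

Find x<0 with |R(x)|<1.
x=-0.57: |R|=0.5600
R=1: x+2/5x²=0 ⇒ x=−5/2=-2.5000; min R=1−1/(4·2/5)=0.3750>−1
Confirm numerically:
  x=-1.516: |R|=0.40330 <1
  x=-1.107: |R|=0.38318 <1
  x=-1.060: |R|=0.38944 <1
  x=-2.959: |R|=1.54327 >1
  x=-2.935: |R|=1.51069 >1
  x=-2.717: |R|=1.23584 >1
Interval (-2.5000, 0).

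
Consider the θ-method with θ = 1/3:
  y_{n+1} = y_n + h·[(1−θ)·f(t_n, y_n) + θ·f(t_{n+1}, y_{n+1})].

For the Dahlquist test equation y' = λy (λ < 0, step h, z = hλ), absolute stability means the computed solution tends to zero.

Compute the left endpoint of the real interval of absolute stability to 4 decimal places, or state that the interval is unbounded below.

left endpoint -6.0000.

On y'=λy, z=hλ:
  y_{n+1} = y_n + z·[2/3·y_n + 1/3·y_{n+1}] ⇒ (1 − 1/3z)y_{n+1} = (1 + 2/3z)y_n
  so R(z) = (1 + 2/3z)/(1 − 1/3z).

Need |R(x)|<1, x<0.
x=-1.01: |R|=0.2444
R=−1: 1+2/3x = −1+1/3x ⇒ -1/3x=2 ⇒ x=2/(-1/3)=-6.0000
Confirm numerically:
  x=-5.394: |R|=0.92781 <1
  x=-4.833: |R|=0.85101 <1
  x=-3.022: |R|=0.50548 <1
  x=-6.205: |R|=1.02227 >1
  x=-6.138: |R|=1.01510 >1
  x=-6.028: |R|=1.00310 >1
Interval (-6.0000, 0).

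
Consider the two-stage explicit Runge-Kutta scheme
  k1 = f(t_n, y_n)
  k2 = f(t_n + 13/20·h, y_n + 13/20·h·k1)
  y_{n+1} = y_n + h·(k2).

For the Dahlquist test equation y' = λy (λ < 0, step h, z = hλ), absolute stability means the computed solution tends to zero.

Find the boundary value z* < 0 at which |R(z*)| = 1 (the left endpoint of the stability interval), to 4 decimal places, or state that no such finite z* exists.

Set f=λy, z=hλ:
  k1=λy_n ⇒ h·k1=z·y_n;  k2=λ(1+13/20z)y_n ⇒ h·k2=z(1+13/20z)y_n
  y_{n+1}/y_n = 1 + z(1+13/20z) = 1 + z + 13/20z²
  so R(z) = 1 + z + 13/20z².

Solve |R(x)|<1 on ℝ⁻.
x=-1: |R|=0.6500
R=1: x+13/20x²=0 ⇒ x=−20/13=-1.5385; min R=1−1/(4·13/20)=0.6154>−1
Confirm numerically:
  x=-1.139: |R|=0.70426 <1
  x=-0.702: |R|=0.61832 <1
  x=-0.661: |R|=0.62300 <1
  x=-1.903: |R|=1.45092 >1
  x=-1.733: |R|=1.21914 >1
Stable set (-1.5385, 0).

left endpoint -1.5385.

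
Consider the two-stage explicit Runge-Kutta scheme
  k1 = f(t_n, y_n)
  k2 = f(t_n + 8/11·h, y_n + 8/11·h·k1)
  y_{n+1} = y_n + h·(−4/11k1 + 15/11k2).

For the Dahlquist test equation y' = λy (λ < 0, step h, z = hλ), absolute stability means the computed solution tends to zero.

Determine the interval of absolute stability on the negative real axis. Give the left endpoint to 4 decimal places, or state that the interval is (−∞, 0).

On y'=λy, z=hλ:
  k1=λy_n ⇒ h·k1=z·y_n;  k2=λ(1+8/11z)y_n ⇒ h·k2=z(1+8/11z)y_n
  y_{n+1}/y_n = 1 − 4/11z + 15/11z(1+8/11z) = 1 + z + 120/121z²
  so R(z) = 1 + z + 120/121z².

Need |R(x)|<1, x<0.
x=-0.61: |R|=0.7590
R=1: x+120/121x²=0 ⇒ x=−121/120=-1.0083; min R=1−1/(4·120/121)=0.7479>−1
Confirm numerically:
  x=-0.778: |R|=0.82228 <1
  x=-0.710: |R|=0.78993 <1
  x=-0.508: |R|=0.74793 <1
  x=-1.448: |R|=1.63138 >1
  x=-1.236: |R|=1.27907 >1
Stable set (-1.0083, 0).

z∈(-1.0083,0).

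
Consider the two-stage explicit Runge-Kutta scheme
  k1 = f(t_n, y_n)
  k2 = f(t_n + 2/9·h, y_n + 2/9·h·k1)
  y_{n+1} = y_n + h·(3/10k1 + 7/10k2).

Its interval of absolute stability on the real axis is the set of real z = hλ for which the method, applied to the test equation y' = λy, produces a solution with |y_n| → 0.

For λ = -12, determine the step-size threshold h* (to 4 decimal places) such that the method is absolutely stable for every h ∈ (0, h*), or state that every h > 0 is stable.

Set f=λy, z=hλ:
  k1=λy_n ⇒ h·k1=z·y_n;  k2=λ(1+2/9z)y_n ⇒ h·k2=z(1+2/9z)y_n
  y_{n+1}/y_n = 1 + 3/10z + 7/10z(1+2/9z) = 1 + z + 7/45z²
  so R(z) = 1 + z + 7/45z².

Need |R(x)|<1, x<0.
x=-1.11: |R|=0.0817
R=1: x+7/45x²=0 ⇒ x=−45/7=-6.4286; min R=1−1/(4·7/45)=-0.6071>−1
Confirm numerically:
  x=-4.166: |R|=0.46625 <1
  x=-2.887: |R|=0.59048 <1
  x=-2.786: |R|=0.57861 <1
  x=-6.987: |R|=1.60694 >1
  x=-6.958: |R|=1.57303 >1
  x=-6.552: |R|=1.12580 >1
Stable set (-6.4286, 0).

(-6.4286,0); λ=-12 ⇒ h* = (45/7)/12 = 0.5357.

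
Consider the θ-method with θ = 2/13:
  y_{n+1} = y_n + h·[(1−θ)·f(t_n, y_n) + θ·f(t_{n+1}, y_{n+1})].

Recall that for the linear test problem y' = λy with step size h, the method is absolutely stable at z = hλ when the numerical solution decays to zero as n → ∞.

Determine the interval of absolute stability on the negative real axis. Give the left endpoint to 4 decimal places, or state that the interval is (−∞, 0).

Set f=λy, z=hλ:
  y_{n+1} = y_n + z·[11/13·y_n + 2/13·y_{n+1}] ⇒ (1 − 2/13z)y_{n+1} = (1 + 11/13z)y_n
  Hence R(z) = (1 + 11/13z)/(1 − 2/13z).

Solve |R(x)|<1 on ℝ⁻.
x=-0.62: |R|=0.4340
R=−1: 1+11/13x = −1+2/13x ⇒ -9/13x=2 ⇒ x=2/(-9/13)=-2.8889
Confirm numerically:
  x=-2.796: |R|=0.95503 <1
  x=-2.489: |R|=0.79981 <1
  x=-2.269: |R|=0.68189 <1
  x=-1.482: |R|=0.20684 <1
  x=-3.295: |R|=1.18657 >1
  x=-3.285: |R|=1.18217 >1
  x=-3.268: |R|=1.17465 >1
Stable set (-2.8889, 0).

(-2.8889, 0).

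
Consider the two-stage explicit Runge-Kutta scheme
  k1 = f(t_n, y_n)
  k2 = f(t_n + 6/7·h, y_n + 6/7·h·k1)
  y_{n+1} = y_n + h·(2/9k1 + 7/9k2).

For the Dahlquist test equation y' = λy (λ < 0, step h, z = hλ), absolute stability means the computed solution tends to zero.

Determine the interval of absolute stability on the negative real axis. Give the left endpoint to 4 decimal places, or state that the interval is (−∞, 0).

With y'=λy (z=hλ):
  k1=λy_n ⇒ h·k1=z·y_n;  k2=λ(1+6/7z)y_n ⇒ h·k2=z(1+6/7z)y_n
  y_{n+1}/y_n = 1 + 2/9z + 7/9z(1+6/7z) = 1 + z + 2/3z²
  ⇒ R(z) = 1 + z + 2/3z².

Find x<0 with |R(x)|<1.
x=-1.34: |R|=0.8571
R=1: x+2/3x²=0 ⇒ x=−3/2=-1.5000; min R=1−1/(4·2/3)=0.6250>−1
Confirm numerically:
  x=-1.408: |R|=0.91364 <1
  x=-1.405: |R|=0.91102 <1
  x=-1.234: |R|=0.78117 <1
  x=-0.934: |R|=0.64757 <1
  x=-1.888: |R|=1.48836 >1
  x=-1.865: |R|=1.45382 >1
  x=-1.856: |R|=1.44049 >1
Stable set (-1.5000, 0).

(-1.5000, 0).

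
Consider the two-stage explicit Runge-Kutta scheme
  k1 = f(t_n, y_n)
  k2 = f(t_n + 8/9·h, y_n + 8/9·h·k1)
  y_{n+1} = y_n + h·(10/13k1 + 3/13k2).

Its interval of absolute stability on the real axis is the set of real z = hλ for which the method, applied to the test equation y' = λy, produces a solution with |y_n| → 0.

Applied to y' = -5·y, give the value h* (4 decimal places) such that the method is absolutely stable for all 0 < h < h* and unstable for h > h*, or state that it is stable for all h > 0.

Set f=λy, z=hλ:
  k1=λy_n ⇒ h·k1=z·y_n;  k2=λ(1+8/9z)y_n ⇒ h·k2=z(1+8/9z)y_n
  y_{n+1}/y_n = 1 + 10/13z + 3/13z(1+8/9z) = 1 + z + 8/39z²
  so R(z) = 1 + z + 8/39z².

Need |R(x)|<1, x<0.
x=-1: |R|=0.2051
R=1: x+8/39x²=0 ⇒ x=−39/8=-4.8750; min R=1−1/(4·8/39)=-0.2188>−1
Confirm numerically:
  x=-4.528: |R|=0.67770 <1
  x=-3.716: |R|=0.11654 <1
  x=-1.951: |R|=0.17020 <1
  x=-5.196: |R|=1.34214 >1
  x=-5.107: |R|=1.24304 >1
  x=-4.996: |R|=1.12400 >1
Stable set (-4.8750, 0).

(-4.8750,0); λ=-5 ⇒ h* = (39/8)/5 = 0.9750.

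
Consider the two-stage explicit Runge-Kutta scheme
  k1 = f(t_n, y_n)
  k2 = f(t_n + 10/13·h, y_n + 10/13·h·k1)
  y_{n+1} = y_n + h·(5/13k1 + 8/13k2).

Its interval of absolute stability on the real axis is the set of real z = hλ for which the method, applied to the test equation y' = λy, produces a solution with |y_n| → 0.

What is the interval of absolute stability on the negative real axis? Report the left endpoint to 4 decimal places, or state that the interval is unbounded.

(-2.1125, 0).

Test eqn y'=λy, z=hλ:
  k1=λy_n ⇒ h·k1=z·y_n;  k2=λ(1+10/13z)y_n ⇒ h·k2=z(1+10/13z)y_n
  y_{n+1}/y_n = 1 + 5/13z + 8/13z(1+10/13z) = 1 + z + 80/169z²
  R(z) = 1 + z + 80/169z².

Find x<0 with |R(x)|<1.
x=-0.97: |R|=0.4754
R=1: x+80/169x²=0 ⇒ x=−169/80=-2.1125; min R=1−1/(4·80/169)=0.4719>−1
Confirm numerically:
  x=-2.013: |R|=0.90519 <1
  x=-1.637: |R|=0.63153 <1
  x=-1.461: |R|=0.54942 <1
  x=-2.697: |R|=1.74622 >1
  x=-2.450: |R|=1.39142 >1
  x=-2.161: |R|=1.04961 >1
Stable set (-2.1125, 0).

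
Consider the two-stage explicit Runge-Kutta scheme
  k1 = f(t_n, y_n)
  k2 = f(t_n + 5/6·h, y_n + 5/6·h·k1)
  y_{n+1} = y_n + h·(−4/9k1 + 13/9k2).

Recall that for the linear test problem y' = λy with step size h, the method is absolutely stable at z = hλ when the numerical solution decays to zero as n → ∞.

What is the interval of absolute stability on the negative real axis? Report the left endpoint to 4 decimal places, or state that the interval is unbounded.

Set f=λy, z=hλ:
  k1=λy_n ⇒ h·k1=z·y_n;  k2=λ(1+5/6z)y_n ⇒ h·k2=z(1+5/6z)y_n
  y_{n+1}/y_n = 1 − 4/9z + 13/9z(1+5/6z) = 1 + z + 65/54z²
  ⇒ R(z) = 1 + z + 65/54z².

Boundary: |R(x)|=1, x<0.
x=-0.69: |R|=0.8831
R=1: x+65/54x²=0 ⇒ x=−54/65=-0.8308; min R=1−1/(4·65/54)=0.7923>−1
Confirm numerically:
  x=-0.647: |R|=0.85688 <1
  x=-0.460: |R|=0.79470 <1
  x=-0.442: |R|=0.79316 <1
  x=-1.345: |R|=1.83253 >1
  x=-1.260: |R|=1.65100 >1
  x=-1.130: |R|=1.40701 >1
Interval (-0.8308, 0).

z∈(-0.8308,0).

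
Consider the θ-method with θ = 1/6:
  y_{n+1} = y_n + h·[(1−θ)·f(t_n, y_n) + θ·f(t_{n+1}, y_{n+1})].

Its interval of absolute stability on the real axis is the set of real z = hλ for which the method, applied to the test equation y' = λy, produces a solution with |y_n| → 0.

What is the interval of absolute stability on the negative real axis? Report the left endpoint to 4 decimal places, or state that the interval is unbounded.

On y'=λy, z=hλ:
  y_{n+1} = y_n + z·[5/6·y_n + 1/6·y_{n+1}] ⇒ (1 − 1/6z)y_{n+1} = (1 + 5/6z)y_n
  ⇒ R(z) = (1 + 5/6z)/(1 − 1/6z).

Boundary: |R(x)|=1, x<0.
x=-0.6: |R|=0.4545
R=−1: 1+5/6x = −1+1/6x ⇒ -2/3x=2 ⇒ x=2/(-2/3)=-3.0000
Confirm numerically:
  x=-2.515: |R|=0.77217 <1
  x=-2.119: |R|=0.56596 <1
  x=-1.786: |R|=0.37632 <1
  x=-3.503: |R|=1.21172 >1
  x=-3.478: |R|=1.20173 >1
  x=-3.318: |R|=1.13651 >1
Interval (-3.0000, 0).

(-3.0000, 0).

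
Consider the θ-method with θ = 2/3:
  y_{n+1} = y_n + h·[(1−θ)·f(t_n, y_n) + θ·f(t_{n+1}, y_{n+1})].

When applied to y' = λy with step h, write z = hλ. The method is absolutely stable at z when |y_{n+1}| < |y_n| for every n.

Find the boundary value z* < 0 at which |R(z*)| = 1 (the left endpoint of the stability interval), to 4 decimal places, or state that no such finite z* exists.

(−∞, 0) — no finite endpoint.

Test eqn y'=λy, z=hλ:
  y_{n+1} = y_n + z·[1/3·y_n + 2/3·y_{n+1}] ⇒ (1 − 2/3z)y_{n+1} = (1 + 1/3z)y_n
  R(z) = (1 + 1/3z)/(1 − 2/3z).

Find x<0 with |R(x)|<1.
x=-0.9: |R|=0.4375
x=-2: |R|=0.1429
x=-10: |R|=0.3043
x=-100: |R|=0.4778
θ=2/3≥1/2 ⇒ |1+1/3x|<|1−2/3x| ∀x<0 ⇒ unbounded interval.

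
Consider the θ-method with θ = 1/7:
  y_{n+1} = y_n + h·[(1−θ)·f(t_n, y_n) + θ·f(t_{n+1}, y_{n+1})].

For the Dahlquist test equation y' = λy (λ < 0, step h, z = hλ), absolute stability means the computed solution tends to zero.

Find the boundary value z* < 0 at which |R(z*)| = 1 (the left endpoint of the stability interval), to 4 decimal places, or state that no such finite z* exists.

left endpoint -2.8000.

With y'=λy (z=hλ):
  y_{n+1} = y_n + z·[6/7·y_n + 1/7·y_{n+1}] ⇒ (1 − 1/7z)y_{n+1} = (1 + 6/7z)y_n
  R(z) = (1 + 6/7z)/(1 − 1/7z).

Need |R(x)|<1, x<0.
x=-1.05: |R|=0.0870
R=−1: 1+6/7x = −1+1/7x ⇒ -5/7x=2 ⇒ x=2/(-5/7)=-2.8000
Confirm numerically:
  x=-2.660: |R|=0.92754 <1
  x=-2.504: |R|=0.84428 <1
  x=-2.489: |R|=0.83613 <1
  x=-1.929: |R|=0.51226 <1
  x=-3.327: |R|=1.25516 >1
  x=-3.265: |R|=1.22650 >1
  x=-3.057: |R|=1.12777 >1
Interval (-2.8000, 0).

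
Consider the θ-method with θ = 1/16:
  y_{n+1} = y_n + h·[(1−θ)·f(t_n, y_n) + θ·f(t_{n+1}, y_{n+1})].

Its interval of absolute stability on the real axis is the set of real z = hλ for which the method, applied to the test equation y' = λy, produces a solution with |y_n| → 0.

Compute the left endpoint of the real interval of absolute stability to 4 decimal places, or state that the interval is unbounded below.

Set f=λy, z=hλ:
  y_{n+1} = y_n + z·[15/16·y_n + 1/16·y_{n+1}] ⇒ (1 − 1/16z)y_{n+1} = (1 + 15/16z)y_n
  ⇒ R(z) = (1 + 15/16z)/(1 − 1/16z).

Need |R(x)|<1, x<0.
x=-0.56: |R|=0.4589
R=−1: 1+15/16x = −1+1/16x ⇒ -7/8x=2 ⇒ x=2/(-7/8)=-2.2857
Confirm numerically:
  x=-2.125: |R|=0.87586 <1
  x=-1.853: |R|=0.66067 <1
  x=-1.242: |R|=0.15253 <1
  x=-2.674: |R|=1.29110 >1
  x=-2.667: |R|=1.28596 >1
Stable set (-2.2857, 0).

left endpoint -2.2857.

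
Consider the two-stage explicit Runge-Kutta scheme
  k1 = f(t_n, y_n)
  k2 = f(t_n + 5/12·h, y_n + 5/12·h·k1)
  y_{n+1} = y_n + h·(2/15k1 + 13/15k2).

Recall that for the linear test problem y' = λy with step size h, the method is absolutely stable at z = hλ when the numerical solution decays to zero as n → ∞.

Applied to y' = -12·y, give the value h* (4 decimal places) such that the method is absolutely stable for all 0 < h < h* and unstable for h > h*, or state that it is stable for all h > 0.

Test eqn y'=λy, z=hλ:
  k1=λy_n ⇒ h·k1=z·y_n;  k2=λ(1+5/12z)y_n ⇒ h·k2=z(1+5/12z)y_n
  y_{n+1}/y_n = 1 + 2/15z + 13/15z(1+5/12z) = 1 + z + 13/36z²
  so R(z) = 1 + z + 13/36z².

Need |R(x)|<1, x<0.
x=-0.41: |R|=0.6507
R=1: x+13/36x²=0 ⇒ x=−36/13=-2.7692; min R=1−1/(4·13/36)=0.3077>−1
Confirm numerically:
  x=-2.482: |R|=0.74256 <1
  x=-2.054: |R|=0.46950 <1
  x=-1.659: |R|=0.33488 <1
  x=-2.848: |R|=1.08101 >1
  x=-2.840: |R|=1.07258 >1
  x=-2.822: |R|=1.05377 >1
Stable set (-2.7692, 0).

(-2.7692,0); λ=-12 ⇒ h* = (36/13)/12 = 0.2308.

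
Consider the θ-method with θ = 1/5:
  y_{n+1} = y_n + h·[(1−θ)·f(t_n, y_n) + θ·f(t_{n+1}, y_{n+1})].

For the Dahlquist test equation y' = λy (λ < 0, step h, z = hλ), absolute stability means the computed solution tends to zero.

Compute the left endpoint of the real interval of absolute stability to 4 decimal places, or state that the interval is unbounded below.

On y'=λy, z=hλ:
  y_{n+1} = y_n + z·[4/5·y_n + 1/5·y_{n+1}] ⇒ (1 − 1/5z)y_{n+1} = (1 + 4/5z)y_n
  so R(z) = (1 + 4/5z)/(1 − 1/5z).

Find x<0 with |R(x)|<1.
x=-1.02: |R|=0.1528
R=−1: 1+4/5x = −1+1/5x ⇒ -3/5x=2 ⇒ x=2/(-3/5)=-3.3333
Confirm numerically:
  x=-2.326: |R|=0.58750 <1
  x=-1.611: |R|=0.21842 <1
  x=-1.370: |R|=0.07535 <1
  x=-3.608: |R|=1.09572 >1
  x=-3.378: |R|=1.01599 >1
Interval (-3.3333, 0).

z* = -3.3333.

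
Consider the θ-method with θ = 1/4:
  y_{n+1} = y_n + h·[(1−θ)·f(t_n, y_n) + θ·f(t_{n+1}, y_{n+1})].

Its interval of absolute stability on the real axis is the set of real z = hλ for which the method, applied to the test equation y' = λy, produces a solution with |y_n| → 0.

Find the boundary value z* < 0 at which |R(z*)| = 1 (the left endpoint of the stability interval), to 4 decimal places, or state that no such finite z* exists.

left endpoint -4.0000.

With y'=λy (z=hλ):
  y_{n+1} = y_n + z·[3/4·y_n + 1/4·y_{n+1}] ⇒ (1 − 1/4z)y_{n+1} = (1 + 3/4z)y_n
  so R(z) = (1 + 3/4z)/(1 − 1/4z).

Boundary: |R(x)|=1, x<0.
x=-1.61: |R|=0.1480
R=−1: 1+3/4x = −1+1/4x ⇒ -1/2x=2 ⇒ x=2/(-1/2)=-4.0000
Confirm numerically:
  x=-3.250: |R|=0.79310 <1
  x=-2.707: |R|=0.61443 <1
  x=-2.285: |R|=0.45426 <1
  x=-2.253: |R|=0.44123 <1
  x=-4.070: |R|=1.01735 >1
  x=-4.060: |R|=1.01489 >1
  x=-4.039: |R|=1.00970 >1
So |R|<1 on (-4.0000, 0).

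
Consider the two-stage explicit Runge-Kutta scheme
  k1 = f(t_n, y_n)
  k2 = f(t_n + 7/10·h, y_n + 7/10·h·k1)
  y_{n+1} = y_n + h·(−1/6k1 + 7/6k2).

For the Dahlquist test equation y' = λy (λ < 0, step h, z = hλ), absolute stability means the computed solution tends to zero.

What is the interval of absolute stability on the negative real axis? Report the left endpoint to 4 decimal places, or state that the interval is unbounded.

With y'=λy (z=hλ):
  k1=λy_n ⇒ h·k1=z·y_n;  k2=λ(1+7/10z)y_n ⇒ h·k2=z(1+7/10z)y_n
  y_{n+1}/y_n = 1 − 1/6z + 7/6z(1+7/10z) = 1 + z + 49/60z²
  ⇒ R(z) = 1 + z + 49/60z².

Solve |R(x)|<1 on ℝ⁻.
x=-0.54: |R|=0.6981
R=1: x+49/60x²=0 ⇒ x=−60/49=-1.2245; min R=1−1/(4·49/60)=0.6939>−1
Confirm numerically:
  x=-0.837: |R|=0.73513 <1
  x=-0.666: |R|=0.69624 <1
  x=-0.601: |R|=0.69398 <1
  x=-1.674: |R|=1.61453 >1
  x=-1.632: |R|=1.54313 >1
So |R|<1 on (-1.2245, 0).

z∈(-1.2245,0).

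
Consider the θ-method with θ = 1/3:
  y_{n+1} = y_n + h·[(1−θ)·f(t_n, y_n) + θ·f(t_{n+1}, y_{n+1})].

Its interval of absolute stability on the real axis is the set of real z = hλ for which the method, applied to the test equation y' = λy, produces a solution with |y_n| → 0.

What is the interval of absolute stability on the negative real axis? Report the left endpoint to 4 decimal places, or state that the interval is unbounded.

z∈(-6.0000,0).

With y'=λy (z=hλ):
  y_{n+1} = y_n + z·[2/3·y_n + 1/3·y_{n+1}] ⇒ (1 − 1/3z)y_{n+1} = (1 + 2/3z)y_n
  Hence R(z) = (1 + 2/3z)/(1 − 1/3z).

Need |R(x)|<1, x<0.
x=-0.39: |R|=0.6549
R=−1: 1+2/3x = −1+1/3x ⇒ -1/3x=2 ⇒ x=2/(-1/3)=-6.0000
Confirm numerically:
  x=-5.795: |R|=0.97669 <1
  x=-4.957: |R|=0.86892 <1
  x=-4.172: |R|=0.74512 <1
  x=-3.408: |R|=0.59551 <1
  x=-6.448: |R|=1.04742 >1
  x=-6.258: |R|=1.02787 >1
  x=-6.129: |R|=1.01413 >1
Stable set (-6.0000, 0).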